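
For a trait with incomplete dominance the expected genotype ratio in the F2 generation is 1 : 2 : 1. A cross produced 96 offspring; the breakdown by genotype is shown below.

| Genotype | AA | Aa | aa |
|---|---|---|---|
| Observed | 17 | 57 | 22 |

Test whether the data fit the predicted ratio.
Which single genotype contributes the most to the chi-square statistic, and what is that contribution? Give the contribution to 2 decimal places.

Ratio total = 4. Expected counts: 96×1/4 = 24, 96×2/4 = 48, 96×1/4 = 24.
AA: (17 − 24)²/24 = 49/24 = 2.042
Aa: (57 − 48)²/48 = 81/48 = 1.688
aa: (22 − 24)²/24 = 4/24 = 0.167
The largest term is for AA: 2.04.

AA, 2.04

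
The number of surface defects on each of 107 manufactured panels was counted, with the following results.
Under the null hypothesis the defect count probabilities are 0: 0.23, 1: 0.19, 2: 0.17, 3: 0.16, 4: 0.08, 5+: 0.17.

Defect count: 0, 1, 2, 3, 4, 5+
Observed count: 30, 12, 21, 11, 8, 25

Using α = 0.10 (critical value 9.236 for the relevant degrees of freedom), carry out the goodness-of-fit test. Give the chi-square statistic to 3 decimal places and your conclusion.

9.802; reject

Expected counts E_i = n·p_i: 107×0.23 = 24.61, 107×0.19 = 20.33, 107×0.17 = 18.19, 107×0.16 = 17.12, 107×0.08 = 8.56, 107×0.17 = 18.19.
0: (30 − 24.61)²/24.61 = 29.0521/24.61 = 1.1805
1: (12 − 20.33)²/20.33 = 69.3889/20.33 = 3.4131
2: (21 − 18.19)²/18.19 = 7.8961/18.19 = 0.4341
3: (11 − 17.12)²/17.12 = 37.4544/17.12 = 2.1878
4: (8 − 8.56)²/8.56 = 0.3136/8.56 = 0.0366
5+: (25 − 18.19)²/18.19 = 46.3761/18.19 = 2.5495
Sum = 9.802
df = 5. Since 9.802 > 9.236, we reject H₀.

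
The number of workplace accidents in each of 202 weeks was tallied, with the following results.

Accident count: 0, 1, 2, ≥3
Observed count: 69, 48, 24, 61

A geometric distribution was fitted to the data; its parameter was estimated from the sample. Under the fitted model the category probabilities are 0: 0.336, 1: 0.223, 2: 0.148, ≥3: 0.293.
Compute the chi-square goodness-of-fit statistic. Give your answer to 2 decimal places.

1.43

Expected counts E_i = n·p_i: 202×0.336 = 67.872, 202×0.223 = 45.046, 202×0.148 = 29.896, 202×0.293 = 59.186.
χ² = (69−67.872)²/67.872 + (48−45.046)²/45.046 + (24−29.896)²/29.896 + (61−59.186)²/59.186
   = 0.019 + 0.194 + 1.163 + 0.056
Sum = 1.43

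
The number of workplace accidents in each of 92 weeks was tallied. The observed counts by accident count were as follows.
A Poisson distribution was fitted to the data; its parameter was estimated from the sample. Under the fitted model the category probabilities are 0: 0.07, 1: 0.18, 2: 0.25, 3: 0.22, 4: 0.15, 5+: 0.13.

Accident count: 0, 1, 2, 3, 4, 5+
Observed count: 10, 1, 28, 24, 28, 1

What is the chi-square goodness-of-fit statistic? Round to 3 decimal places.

Expected counts E_i = n·p_i: 92×0.07 = 6.44, 92×0.18 = 16.56, 92×0.25 = 23, 92×0.22 = 20.24, 92×0.15 = 13.8, 92×0.13 = 11.96.
0: (10 − 6.44)²/6.44 = 12.6736/6.44 = 1.9680
1: (1 − 16.56)²/16.56 = 242.1136/16.56 = 14.6204
2: (28 − 23)²/23 = 25/23 = 1.0870
3: (24 − 20.24)²/20.24 = 14.1376/20.24 = 0.6985
4: (28 − 13.8)²/13.8 = 201.64/13.8 = 14.6116
5+: (1 − 11.96)²/11.96 = 120.1216/11.96 = 10.0436
Sum = 43.029

43.029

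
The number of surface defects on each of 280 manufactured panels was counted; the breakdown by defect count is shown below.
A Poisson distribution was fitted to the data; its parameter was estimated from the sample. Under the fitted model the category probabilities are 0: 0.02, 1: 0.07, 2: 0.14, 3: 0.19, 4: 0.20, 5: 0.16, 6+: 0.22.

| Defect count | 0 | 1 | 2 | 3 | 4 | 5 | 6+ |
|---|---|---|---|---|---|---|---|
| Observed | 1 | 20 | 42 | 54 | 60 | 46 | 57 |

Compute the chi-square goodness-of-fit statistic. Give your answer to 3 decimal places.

Expected counts E_i = n·p_i: 280×0.02 = 5.6, 280×0.07 = 19.6, 280×0.14 = 39.2, 280×0.19 = 53.2, 280×0.20 = 56, 280×0.16 = 44.8, 280×0.22 = 61.6.
0: (1 − 5.6)²/5.6 = 21.16/5.6 = 3.7786
1: (20 − 19.6)²/19.6 = 0.16/19.6 = 0.0082
2: (42 − 39.2)²/39.2 = 7.84/39.2 = 0.2000
3: (54 − 53.2)²/53.2 = 0.64/53.2 = 0.0120
4: (60 − 56)²/56 = 16/56 = 0.2857
5: (46 − 44.8)²/44.8 = 1.44/44.8 = 0.0321
6+: (57 − 61.6)²/61.6 = 21.16/61.6 = 0.3435
Sum = 4.660

4.660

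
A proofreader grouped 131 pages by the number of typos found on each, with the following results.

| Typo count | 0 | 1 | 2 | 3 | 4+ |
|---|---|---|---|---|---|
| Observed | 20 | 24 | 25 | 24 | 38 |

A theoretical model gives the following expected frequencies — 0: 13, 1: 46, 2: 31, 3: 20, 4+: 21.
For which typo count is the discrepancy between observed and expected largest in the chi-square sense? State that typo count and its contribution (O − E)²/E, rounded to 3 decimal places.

4+, 13.762

0: (20 − 13)²/13 = 49/13 = 3.7692
1: (24 − 46)²/46 = 484/46 = 10.5217
2: (25 − 31)²/31 = 36/31 = 1.1613
3: (24 − 20)²/20 = 16/20 = 0.8000
4+: (38 − 21)²/21 = 289/21 = 13.7619
The largest term is for 4+: 13.762.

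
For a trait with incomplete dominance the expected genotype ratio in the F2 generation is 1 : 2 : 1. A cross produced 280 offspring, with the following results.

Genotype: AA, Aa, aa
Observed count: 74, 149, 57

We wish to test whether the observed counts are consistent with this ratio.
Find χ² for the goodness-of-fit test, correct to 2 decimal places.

Ratio total = 4. Expected counts: 280×1/4 = 70, 280×2/4 = 140, 280×1/4 = 70.
AA: (74 − 70)²/70 = 16/70 = 0.229
Aa: (149 − 140)²/140 = 81/140 = 0.579
aa: (57 − 70)²/70 = 169/70 = 2.414
Sum = 3.22

3.22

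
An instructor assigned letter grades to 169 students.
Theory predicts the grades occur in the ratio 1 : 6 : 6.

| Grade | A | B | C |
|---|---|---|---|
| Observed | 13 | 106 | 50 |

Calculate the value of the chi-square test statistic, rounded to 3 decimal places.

20.103

Ratio total = 13. Expected counts: 169×1/13 = 13, 169×6/13 = 78, 169×6/13 = 78.
χ² = (13−13)²/13 + (106−78)²/78 + (50−78)²/78
   = 0.0000 + 10.0513 + 10.0513
Sum = 20.103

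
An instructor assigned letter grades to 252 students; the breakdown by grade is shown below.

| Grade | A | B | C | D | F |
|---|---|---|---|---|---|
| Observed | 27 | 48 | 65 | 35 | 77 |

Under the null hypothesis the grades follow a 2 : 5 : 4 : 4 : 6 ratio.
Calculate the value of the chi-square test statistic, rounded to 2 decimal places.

Ratio total = 21. Expected counts: 252×2/21 = 24, 252×5/21 = 60, 252×4/21 = 48, 252×4/21 = 48, 252×6/21 = 72.
χ² = (27−24)²/24 + (48−60)²/60 + (65−48)²/48 + (35−48)²/48 + (77−72)²/72
   = 0.375 + 2.400 + 6.021 + 3.521 + 0.347
Sum = 12.66

12.66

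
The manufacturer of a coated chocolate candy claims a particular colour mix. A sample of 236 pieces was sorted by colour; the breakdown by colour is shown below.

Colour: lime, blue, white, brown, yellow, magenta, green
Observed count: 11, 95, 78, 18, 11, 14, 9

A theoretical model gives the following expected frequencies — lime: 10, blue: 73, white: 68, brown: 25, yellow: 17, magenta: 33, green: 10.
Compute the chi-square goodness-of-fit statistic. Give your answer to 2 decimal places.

23.32

lime: (11 − 10)²/10 = 1/10 = 0.100
blue: (95 − 73)²/73 = 484/73 = 6.630
white: (78 − 68)²/68 = 100/68 = 1.471
brown: (18 − 25)²/25 = 49/25 = 1.960
yellow: (11 − 17)²/17 = 36/17 = 2.118
magenta: (14 − 33)²/33 = 361/33 = 10.939
green: (9 − 10)²/10 = 1/10 = 0.100
Sum = 23.32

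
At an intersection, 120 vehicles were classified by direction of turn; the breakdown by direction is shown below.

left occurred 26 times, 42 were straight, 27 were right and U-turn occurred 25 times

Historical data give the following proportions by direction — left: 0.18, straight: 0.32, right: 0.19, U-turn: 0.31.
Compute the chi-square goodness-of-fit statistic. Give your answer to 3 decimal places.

6.009

Expected counts E_i = n·p_i: 120×0.18 = 21.6, 120×0.32 = 38.4, 120×0.19 = 22.8, 120×0.31 = 37.2.
left: (26 − 21.6)²/21.6 = 19.36/21.6 = 0.8963
straight: (42 − 38.4)²/38.4 = 12.96/38.4 = 0.3375
right: (27 − 22.8)²/22.8 = 17.64/22.8 = 0.7737
U-turn: (25 − 37.2)²/37.2 = 148.84/37.2 = 4.0011
Sum = 6.009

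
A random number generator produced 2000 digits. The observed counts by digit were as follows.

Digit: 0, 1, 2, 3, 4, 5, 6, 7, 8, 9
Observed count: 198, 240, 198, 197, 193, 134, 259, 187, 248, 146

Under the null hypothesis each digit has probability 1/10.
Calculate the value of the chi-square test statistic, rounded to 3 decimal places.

74.460

Expected count for each of the 10 categories: 2000/10 = 200.
χ² = (198−200)²/200 + (240−200)²/200 + (198−200)²/200 + (197−200)²/200 + (193−200)²/200 + (134−200)²/200 + (259−200)²/200 + (187−200)²/200 + (248−200)²/200 + (146−200)²/200
   = 0.0200 + 8.0000 + 0.0200 + 0.0450 + 0.2450 + 21.7800 + 17.4050 + 0.8450 + 11.5200 + 14.5800
Sum = 74.460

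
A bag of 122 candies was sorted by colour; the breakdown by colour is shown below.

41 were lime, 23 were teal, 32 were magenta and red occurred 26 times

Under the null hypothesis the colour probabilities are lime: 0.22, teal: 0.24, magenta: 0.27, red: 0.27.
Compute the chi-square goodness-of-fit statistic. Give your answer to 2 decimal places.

10.31

Expected counts E_i = n·p_i: 122×0.22 = 26.84, 122×0.24 = 29.28, 122×0.27 = 32.94, 122×0.27 = 32.94.
χ² = (41−26.84)²/26.84 + (23−29.28)²/29.28 + (32−32.94)²/32.94 + (26−32.94)²/32.94
   = 7.470 + 1.347 + 0.027 + 1.462
Sum = 10.31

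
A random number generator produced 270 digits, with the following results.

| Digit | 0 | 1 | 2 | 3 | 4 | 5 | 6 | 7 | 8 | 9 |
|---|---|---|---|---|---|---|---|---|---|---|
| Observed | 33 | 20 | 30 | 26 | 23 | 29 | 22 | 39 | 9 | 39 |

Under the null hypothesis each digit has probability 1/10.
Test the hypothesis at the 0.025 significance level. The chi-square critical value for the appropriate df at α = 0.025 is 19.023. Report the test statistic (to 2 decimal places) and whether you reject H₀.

Expected count for each of the 10 categories: 270/10 = 27.
cat         O        E   (O−E)²/E
0          33       27      1.333
1          20       27      1.815
2          30       27      0.333
3          26       27      0.037
4          23       27      0.593
5          29       27      0.148
6          22       27      0.926
7          39       27      5.333
8           9       27     12.000
9          39       27      5.333
Sum = 27.85
df = 9. Since 27.85 > 19.023, we reject H₀.

27.85; reject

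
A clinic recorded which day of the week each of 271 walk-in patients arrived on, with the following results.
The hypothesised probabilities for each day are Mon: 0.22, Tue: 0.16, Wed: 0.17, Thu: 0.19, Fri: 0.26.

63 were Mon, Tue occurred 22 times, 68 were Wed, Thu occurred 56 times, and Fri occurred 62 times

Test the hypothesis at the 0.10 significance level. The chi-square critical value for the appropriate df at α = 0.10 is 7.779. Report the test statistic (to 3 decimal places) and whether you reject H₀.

22.564; reject

Expected counts E_i = n·p_i: 271×0.22 = 59.62, 271×0.16 = 43.36, 271×0.17 = 46.07, 271×0.19 = 51.49, 271×0.26 = 70.46.
cat         O        E   (O−E)²/E
Mon        63    59.62     0.1916
Tue        22    43.36    10.5224
Wed        68    46.07    10.4390
Thu        56    51.49     0.3950
Fri        62    70.46     1.0158
Sum = 22.564
df = 4. Since 22.564 > 7.779, we reject H₀.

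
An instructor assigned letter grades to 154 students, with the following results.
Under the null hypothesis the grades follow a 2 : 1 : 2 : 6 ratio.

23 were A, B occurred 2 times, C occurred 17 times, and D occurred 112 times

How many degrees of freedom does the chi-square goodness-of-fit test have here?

3

There are k = 4 categories and no parameters were estimated from the data, so df = 4 − 1 = 3.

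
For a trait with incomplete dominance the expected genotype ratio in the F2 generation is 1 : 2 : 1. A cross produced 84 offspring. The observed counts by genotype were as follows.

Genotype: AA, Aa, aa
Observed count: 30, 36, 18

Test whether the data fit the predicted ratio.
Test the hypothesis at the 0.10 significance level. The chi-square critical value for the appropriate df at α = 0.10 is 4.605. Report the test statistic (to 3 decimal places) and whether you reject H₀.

Ratio total = 4. Expected counts: 84×1/4 = 21, 84×2/4 = 42, 84×1/4 = 21.
χ² = (30−21)²/21 + (36−42)²/42 + (18−21)²/21
   = 3.8571 + 0.8571 + 0.4286
Sum = 5.143
df = 2. Since 5.143 > 4.605, we reject H₀.

5.143; reject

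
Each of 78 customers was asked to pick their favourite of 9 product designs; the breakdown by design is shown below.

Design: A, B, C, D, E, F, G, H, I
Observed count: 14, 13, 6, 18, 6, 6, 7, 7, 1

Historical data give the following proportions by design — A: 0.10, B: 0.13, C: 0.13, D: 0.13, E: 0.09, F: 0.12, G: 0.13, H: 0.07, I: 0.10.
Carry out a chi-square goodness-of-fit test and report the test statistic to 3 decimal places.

22.207

Expected counts E_i = n·p_i: 78×0.10 = 7.8, 78×0.13 = 10.14, 78×0.13 = 10.14, 78×0.13 = 10.14, 78×0.09 = 7.02, 78×0.12 = 9.36, 78×0.13 = 10.14, 78×0.07 = 5.46, 78×0.10 = 7.8.
χ² = (14−7.8)²/7.8 + (13−10.14)²/10.14 + (6−10.14)²/10.14 + (18−10.14)²/10.14 + (6−7.02)²/7.02 + (6−9.36)²/9.36 + (7−10.14)²/10.14 + (7−5.46)²/5.46 + (1−7.8)²/7.8
   = 4.9282 + 0.8067 + 1.6903 + 6.0927 + 0.1482 + 1.2062 + 0.9723 + 0.4344 + 5.9282
Sum = 22.207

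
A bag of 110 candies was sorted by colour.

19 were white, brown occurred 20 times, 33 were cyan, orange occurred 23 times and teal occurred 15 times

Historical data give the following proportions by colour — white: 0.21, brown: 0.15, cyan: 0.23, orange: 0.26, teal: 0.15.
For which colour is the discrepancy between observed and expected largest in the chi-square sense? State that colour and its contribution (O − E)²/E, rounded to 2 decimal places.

cyan, 2.34

Expected counts E_i = n·p_i: 110×0.21 = 23.1, 110×0.15 = 16.5, 110×0.23 = 25.3, 110×0.26 = 28.6, 110×0.15 = 16.5.
cat         O        E   (O−E)²/E
white      19     23.1      0.728
brown      20     16.5      0.742
cyan       33     25.3      2.343
orange     23     28.6      1.097
teal       15     16.5      0.136
The largest term is for cyan: 2.34.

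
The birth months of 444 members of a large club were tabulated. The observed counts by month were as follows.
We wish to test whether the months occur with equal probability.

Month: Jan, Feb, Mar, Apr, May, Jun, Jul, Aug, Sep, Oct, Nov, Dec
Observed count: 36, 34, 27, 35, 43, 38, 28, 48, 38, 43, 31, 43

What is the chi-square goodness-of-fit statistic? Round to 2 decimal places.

12.49

Under H₀ each category has probability 1/12, so each expected count is 444/12 = 37.
cat         O        E   (O−E)²/E
Jan        36       37      0.027
Feb        34       37      0.243
Mar        27       37      2.703
Apr        35       37      0.108
May        43       37      0.973
Jun        38       37      0.027
Jul        28       37      2.189
Aug        48       37      3.270
Sep        38       37      0.027
Oct        43       37      0.973
Nov        31       37      0.973
Dec        43       37      0.973
Sum = 12.49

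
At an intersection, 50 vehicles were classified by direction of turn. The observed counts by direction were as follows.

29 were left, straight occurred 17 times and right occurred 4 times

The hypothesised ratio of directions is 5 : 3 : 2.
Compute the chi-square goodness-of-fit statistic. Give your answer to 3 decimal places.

4.507

Ratio total = 10. Expected counts: 50×5/10 = 25, 50×3/10 = 15, 50×2/10 = 10.
χ² = (29−25)²/25 + (17−15)²/15 + (4−10)²/10
   = 0.6400 + 0.2667 + 3.6000
Sum = 4.507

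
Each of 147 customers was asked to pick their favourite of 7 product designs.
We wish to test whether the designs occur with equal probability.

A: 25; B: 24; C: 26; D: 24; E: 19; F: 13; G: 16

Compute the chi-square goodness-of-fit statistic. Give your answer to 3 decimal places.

Under H₀ each category has probability 1/7, so each expected count is 147/7 = 21.
χ² = (25−21)²/21 + (24−21)²/21 + (26−21)²/21 + (24−21)²/21 + (19−21)²/21 + (13−21)²/21 + (16−21)²/21
   = 0.7619 + 0.4286 + 1.1905 + 0.4286 + 0.1905 + 3.0476 + 1.1905
Sum = 7.238

7.238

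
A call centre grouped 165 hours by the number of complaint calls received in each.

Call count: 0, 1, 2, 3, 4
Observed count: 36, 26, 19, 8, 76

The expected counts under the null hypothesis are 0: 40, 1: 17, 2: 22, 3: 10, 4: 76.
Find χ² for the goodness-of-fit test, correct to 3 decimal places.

cat         O        E   (O−E)²/E
0          36       40     0.4000
1          26       17     4.7647
2          19       22     0.4091
3           8       10     0.4000
4          76       76     0.0000
Sum = 5.974

5.974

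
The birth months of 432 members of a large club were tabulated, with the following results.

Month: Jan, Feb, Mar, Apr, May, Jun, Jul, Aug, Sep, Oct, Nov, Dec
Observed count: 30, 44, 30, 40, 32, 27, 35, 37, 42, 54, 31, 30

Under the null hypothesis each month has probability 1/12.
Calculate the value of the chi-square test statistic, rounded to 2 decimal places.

Expected count for each of the 12 categories: 432/12 = 36.
χ² = (30−36)²/36 + (44−36)²/36 + (30−36)²/36 + (40−36)²/36 + (32−36)²/36 + (27−36)²/36 + (35−36)²/36 + (37−36)²/36 + (42−36)²/36 + (54−36)²/36 + (31−36)²/36 + (30−36)²/36
   = 1.000 + 1.778 + 1.000 + 0.444 + 0.444 + 2.250 + 0.028 + 0.028 + 1.000 + 9.000 + 0.694 + 1.000
Sum = 18.67

18.67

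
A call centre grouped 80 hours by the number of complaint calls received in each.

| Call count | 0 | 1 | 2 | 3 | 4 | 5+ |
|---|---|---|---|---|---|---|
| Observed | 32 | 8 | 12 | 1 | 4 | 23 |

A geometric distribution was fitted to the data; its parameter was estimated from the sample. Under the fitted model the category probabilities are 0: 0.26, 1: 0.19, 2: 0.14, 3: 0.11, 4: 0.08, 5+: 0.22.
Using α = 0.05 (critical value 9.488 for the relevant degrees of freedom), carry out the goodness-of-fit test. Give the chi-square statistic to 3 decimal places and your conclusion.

Expected counts E_i = n·p_i: 80×0.26 = 20.8, 80×0.19 = 15.2, 80×0.14 = 11.2, 80×0.11 = 8.8, 80×0.08 = 6.4, 80×0.22 = 17.6.
cat         O        E   (O−E)²/E
0          32     20.8     6.0308
1           8     15.2     3.4105
2          12     11.2     0.0571
3           1      8.8     6.9136
4           4      6.4     0.9000
5+         23     17.6     1.6568
Sum = 18.969
df = 4. Since 18.969 > 9.488, we reject H₀.

18.969; reject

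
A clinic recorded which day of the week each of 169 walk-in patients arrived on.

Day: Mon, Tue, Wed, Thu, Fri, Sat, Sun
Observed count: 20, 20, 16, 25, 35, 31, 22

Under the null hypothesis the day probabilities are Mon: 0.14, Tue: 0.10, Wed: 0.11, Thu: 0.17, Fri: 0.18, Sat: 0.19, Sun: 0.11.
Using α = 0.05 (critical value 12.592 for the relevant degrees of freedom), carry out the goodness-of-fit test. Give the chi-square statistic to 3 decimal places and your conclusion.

3.333; do not reject

Expected counts E_i = n·p_i: 169×0.14 = 23.66, 169×0.10 = 16.9, 169×0.11 = 18.59, 169×0.17 = 28.73, 169×0.18 = 30.42, 169×0.19 = 32.11, 169×0.11 = 18.59.
Mon: (20 − 23.66)²/23.66 = 13.3956/23.66 = 0.5662
Tue: (20 − 16.9)²/16.9 = 9.61/16.9 = 0.5686
Wed: (16 − 18.59)²/18.59 = 6.7081/18.59 = 0.3608
Thu: (25 − 28.73)²/28.73 = 13.9129/28.73 = 0.4843
Fri: (35 − 30.42)²/30.42 = 20.9764/30.42 = 0.6896
Sat: (31 − 32.11)²/32.11 = 1.2321/32.11 = 0.0384
Sun: (22 − 18.59)²/18.59 = 11.6281/18.59 = 0.6255
Sum = 3.333
df = 6. Since 3.333 < 12.592, we do not reject H₀.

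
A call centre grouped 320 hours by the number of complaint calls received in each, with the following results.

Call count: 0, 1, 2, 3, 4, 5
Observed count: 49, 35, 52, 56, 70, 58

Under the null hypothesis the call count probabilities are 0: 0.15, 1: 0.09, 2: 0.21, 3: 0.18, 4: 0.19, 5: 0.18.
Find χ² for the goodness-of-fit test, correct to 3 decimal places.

6.233

Expected counts E_i = n·p_i: 320×0.15 = 48, 320×0.09 = 28.8, 320×0.21 = 67.2, 320×0.18 = 57.6, 320×0.19 = 60.8, 320×0.18 = 57.6.
χ² = (49−48)²/48 + (35−28.8)²/28.8 + (52−67.2)²/67.2 + (56−57.6)²/57.6 + (70−60.8)²/60.8 + (58−57.6)²/57.6
   = 0.0208 + 1.3347 + 3.4381 + 0.0444 + 1.3921 + 0.0028
Sum = 6.233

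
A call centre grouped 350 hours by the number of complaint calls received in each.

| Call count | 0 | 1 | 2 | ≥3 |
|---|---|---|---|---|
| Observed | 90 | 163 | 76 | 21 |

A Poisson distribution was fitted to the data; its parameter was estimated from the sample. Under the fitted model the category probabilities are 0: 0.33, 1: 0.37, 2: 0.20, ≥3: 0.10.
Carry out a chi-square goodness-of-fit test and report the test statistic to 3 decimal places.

Expected counts E_i = n·p_i: 350×0.33 = 115.5, 350×0.37 = 129.5, 350×0.20 = 70, 350×0.10 = 35.
0: (90 − 115.5)²/115.5 = 650.25/115.5 = 5.6299
1: (163 − 129.5)²/129.5 = 1122.25/129.5 = 8.6660
2: (76 − 70)²/70 = 36/70 = 0.5143
≥3: (21 − 35)²/35 = 196/35 = 5.6000
Sum = 20.410

20.410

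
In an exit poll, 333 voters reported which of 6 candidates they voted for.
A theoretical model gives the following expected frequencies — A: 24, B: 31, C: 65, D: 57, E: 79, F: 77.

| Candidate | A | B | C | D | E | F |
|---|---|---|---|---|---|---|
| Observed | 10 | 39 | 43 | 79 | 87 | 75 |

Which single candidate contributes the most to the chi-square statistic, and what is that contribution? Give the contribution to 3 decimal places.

D, 8.491

A: (10 − 24)²/24 = 196/24 = 8.1667
B: (39 − 31)²/31 = 64/31 = 2.0645
C: (43 − 65)²/65 = 484/65 = 7.4462
D: (79 − 57)²/57 = 484/57 = 8.4912
E: (87 − 79)²/79 = 64/79 = 0.8101
F: (75 − 77)²/77 = 4/77 = 0.0519
The largest term is for D: 8.491.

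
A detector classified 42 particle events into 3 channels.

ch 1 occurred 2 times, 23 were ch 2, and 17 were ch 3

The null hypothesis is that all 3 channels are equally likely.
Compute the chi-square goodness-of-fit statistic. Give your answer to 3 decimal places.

16.714

Expected count for each of the 3 categories: 42/3 = 14.
χ² = (2−14)²/14 + (23−14)²/14 + (17−14)²/14
   = 10.2857 + 5.7857 + 0.6429
Sum = 16.714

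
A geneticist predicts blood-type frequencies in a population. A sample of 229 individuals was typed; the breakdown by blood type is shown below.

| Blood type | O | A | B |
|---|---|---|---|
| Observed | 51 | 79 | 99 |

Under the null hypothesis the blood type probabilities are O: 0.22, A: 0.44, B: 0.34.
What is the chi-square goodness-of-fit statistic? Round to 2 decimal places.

10.45

Expected counts E_i = n·p_i: 229×0.22 = 50.38, 229×0.44 = 100.76, 229×0.34 = 77.86.
χ² = (51−50.38)²/50.38 + (79−100.76)²/100.76 + (99−77.86)²/77.86
   = 0.008 + 4.699 + 5.740
Sum = 10.45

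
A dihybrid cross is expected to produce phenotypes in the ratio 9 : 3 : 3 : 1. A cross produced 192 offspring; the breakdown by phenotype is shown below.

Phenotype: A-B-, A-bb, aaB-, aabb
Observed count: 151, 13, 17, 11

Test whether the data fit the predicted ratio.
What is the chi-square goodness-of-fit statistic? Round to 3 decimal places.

41.926

Ratio total = 16. Expected counts: 192×9/16 = 108, 192×3/16 = 36, 192×3/16 = 36, 192×1/16 = 12.
A-B-: (151 − 108)²/108 = 1849/108 = 17.1204
A-bb: (13 − 36)²/36 = 529/36 = 14.6944
aaB-: (17 − 36)²/36 = 361/36 = 10.0278
aabb: (11 − 12)²/12 = 1/12 = 0.0833
Sum = 41.926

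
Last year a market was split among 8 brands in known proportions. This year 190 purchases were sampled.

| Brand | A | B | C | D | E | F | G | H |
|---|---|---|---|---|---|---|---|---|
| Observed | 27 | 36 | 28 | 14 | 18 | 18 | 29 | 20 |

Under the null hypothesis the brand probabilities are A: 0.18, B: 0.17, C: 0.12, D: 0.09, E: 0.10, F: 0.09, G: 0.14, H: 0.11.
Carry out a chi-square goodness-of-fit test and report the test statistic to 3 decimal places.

4.043

Expected counts E_i = n·p_i: 190×0.18 = 34.2, 190×0.17 = 32.3, 190×0.12 = 22.8, 190×0.09 = 17.1, 190×0.10 = 19, 190×0.09 = 17.1, 190×0.14 = 26.6, 190×0.11 = 20.9.
cat         O        E   (O−E)²/E
A          27     34.2     1.5158
B          36     32.3     0.4238
C          28     22.8     1.1860
D          14     17.1     0.5620
E          18       19     0.0526
F          18     17.1     0.0474
G          29     26.6     0.2165
H          20     20.9     0.0388
Sum = 4.043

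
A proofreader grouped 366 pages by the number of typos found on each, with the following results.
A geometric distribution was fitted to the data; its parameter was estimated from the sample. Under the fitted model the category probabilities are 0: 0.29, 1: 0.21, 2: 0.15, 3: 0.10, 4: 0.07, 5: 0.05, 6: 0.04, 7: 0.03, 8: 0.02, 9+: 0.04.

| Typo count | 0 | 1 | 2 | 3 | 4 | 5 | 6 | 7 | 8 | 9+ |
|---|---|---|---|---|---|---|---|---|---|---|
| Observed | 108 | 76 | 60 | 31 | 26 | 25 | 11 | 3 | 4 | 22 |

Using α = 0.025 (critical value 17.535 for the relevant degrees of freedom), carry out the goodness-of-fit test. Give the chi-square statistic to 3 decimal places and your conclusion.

15.742; do not reject

Expected counts E_i = n·p_i: 366×0.29 = 106.14, 366×0.21 = 76.86, 366×0.15 = 54.9, 366×0.10 = 36.6, 366×0.07 = 25.62, 366×0.05 = 18.3, 366×0.04 = 14.64, 366×0.03 = 10.98, 366×0.02 = 7.32, 366×0.04 = 14.64.
cat         O        E   (O−E)²/E
0         108   106.14     0.0326
1          76    76.86     0.0096
2          60     54.9     0.4738
3          31     36.6     0.8568
4          26    25.62     0.0056
5          25     18.3     2.4530
6          11    14.64     0.9050
7           3    10.98     5.7997
8           4     7.32     1.5058
9+         22    14.64     3.7001
Sum = 15.742
df = 8. Since 15.742 < 17.535, we do not reject H₀.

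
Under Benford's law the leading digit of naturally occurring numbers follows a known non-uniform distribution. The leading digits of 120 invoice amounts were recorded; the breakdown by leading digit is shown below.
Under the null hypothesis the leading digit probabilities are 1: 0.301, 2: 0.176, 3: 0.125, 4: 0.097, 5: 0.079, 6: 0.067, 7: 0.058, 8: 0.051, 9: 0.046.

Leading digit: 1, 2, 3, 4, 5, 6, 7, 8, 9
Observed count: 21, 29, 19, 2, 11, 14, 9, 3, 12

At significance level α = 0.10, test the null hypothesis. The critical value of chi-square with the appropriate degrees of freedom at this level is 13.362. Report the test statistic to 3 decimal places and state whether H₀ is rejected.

32.777; reject

Expected counts E_i = n·p_i: 120×0.301 = 36.12, 120×0.176 = 21.12, 120×0.125 = 15, 120×0.097 = 11.64, 120×0.079 = 9.48, 120×0.067 = 8.04, 120×0.058 = 6.96, 120×0.051 = 6.12, 120×0.046 = 5.52.
cat         O        E   (O−E)²/E
1          21    36.12     6.3293
2          29    21.12     2.9401
3          19       15     1.0667
4           2    11.64     7.9836
5          11     9.48     0.2437
6          14     8.04     4.4181
7           9     6.96     0.5979
8           3     6.12     1.5906
9          12     5.52     7.6070
Sum = 32.777
df = 8. Since 32.777 > 13.362, we reject H₀.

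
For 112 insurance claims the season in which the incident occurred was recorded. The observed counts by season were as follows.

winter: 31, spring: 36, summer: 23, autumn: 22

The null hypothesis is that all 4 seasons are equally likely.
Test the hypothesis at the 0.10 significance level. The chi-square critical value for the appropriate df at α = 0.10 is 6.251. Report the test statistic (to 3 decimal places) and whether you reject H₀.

4.786; do not reject

Expected count for each of the 4 categories: 112/4 = 28.
cat         O        E   (O−E)²/E
winter     31       28     0.3214
spring     36       28     2.2857
summer     23       28     0.8929
autumn     22       28     1.2857
Sum = 4.786
df = 3. Since 4.786 < 6.251, we do not reject H₀.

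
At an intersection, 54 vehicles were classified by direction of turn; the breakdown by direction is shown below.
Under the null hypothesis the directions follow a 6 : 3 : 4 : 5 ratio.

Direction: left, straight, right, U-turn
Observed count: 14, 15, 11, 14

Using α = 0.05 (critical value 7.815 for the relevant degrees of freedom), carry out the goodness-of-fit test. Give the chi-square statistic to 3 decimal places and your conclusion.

Ratio total = 18. Expected counts: 54×6/18 = 18, 54×3/18 = 9, 54×4/18 = 12, 54×5/18 = 15.
χ² = (14−18)²/18 + (15−9)²/9 + (11−12)²/12 + (14−15)²/15
   = 0.8889 + 4.0000 + 0.0833 + 0.0667
Sum = 5.039
df = 3. Since 5.039 < 7.815, we do not reject H₀.

5.039; do not reject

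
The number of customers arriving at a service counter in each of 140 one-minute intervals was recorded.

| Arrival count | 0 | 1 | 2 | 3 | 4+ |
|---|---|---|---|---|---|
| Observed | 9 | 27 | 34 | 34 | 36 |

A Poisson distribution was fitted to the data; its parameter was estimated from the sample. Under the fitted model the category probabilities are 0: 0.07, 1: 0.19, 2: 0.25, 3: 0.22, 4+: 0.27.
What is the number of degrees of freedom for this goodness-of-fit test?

3

There are k = 5 categories and 1 parameter estimated from the data, so df = 5 − 1 − 1 = 3.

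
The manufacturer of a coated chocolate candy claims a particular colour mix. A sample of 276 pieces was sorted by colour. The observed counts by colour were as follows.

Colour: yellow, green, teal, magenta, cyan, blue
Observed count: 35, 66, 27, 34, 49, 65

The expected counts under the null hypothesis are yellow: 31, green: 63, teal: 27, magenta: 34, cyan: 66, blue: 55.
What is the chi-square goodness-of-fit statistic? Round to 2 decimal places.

yellow: (35 − 31)²/31 = 16/31 = 0.516
green: (66 − 63)²/63 = 9/63 = 0.143
teal: (27 − 27)²/27 = 0/27 = 0.000
magenta: (34 − 34)²/34 = 0/34 = 0.000
cyan: (49 − 66)²/66 = 289/66 = 4.379
blue: (65 − 55)²/55 = 100/55 = 1.818
Sum = 6.86

6.86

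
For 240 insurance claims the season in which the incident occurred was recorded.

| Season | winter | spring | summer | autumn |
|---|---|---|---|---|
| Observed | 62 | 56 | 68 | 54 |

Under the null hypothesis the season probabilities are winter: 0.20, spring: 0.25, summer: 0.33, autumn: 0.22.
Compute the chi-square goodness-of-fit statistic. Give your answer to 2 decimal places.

Expected counts E_i = n·p_i: 240×0.20 = 48, 240×0.25 = 60, 240×0.33 = 79.2, 240×0.22 = 52.8.
cat         O        E   (O−E)²/E
winter     62       48      4.083
spring     56       60      0.267
summer     68     79.2      1.584
autumn     54     52.8      0.027
Sum = 5.96

5.96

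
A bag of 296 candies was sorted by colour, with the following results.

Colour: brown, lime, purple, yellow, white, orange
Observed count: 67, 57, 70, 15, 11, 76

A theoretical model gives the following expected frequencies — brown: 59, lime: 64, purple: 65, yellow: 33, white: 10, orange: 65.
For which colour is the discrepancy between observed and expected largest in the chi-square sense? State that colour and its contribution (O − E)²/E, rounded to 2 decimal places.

yellow, 9.82

brown: (67 − 59)²/59 = 64/59 = 1.085
lime: (57 − 64)²/64 = 49/64 = 0.766
purple: (70 − 65)²/65 = 25/65 = 0.385
yellow: (15 − 33)²/33 = 324/33 = 9.818
white: (11 − 10)²/10 = 1/10 = 0.100
orange: (76 − 65)²/65 = 121/65 = 1.862
The largest term is for yellow: 9.82.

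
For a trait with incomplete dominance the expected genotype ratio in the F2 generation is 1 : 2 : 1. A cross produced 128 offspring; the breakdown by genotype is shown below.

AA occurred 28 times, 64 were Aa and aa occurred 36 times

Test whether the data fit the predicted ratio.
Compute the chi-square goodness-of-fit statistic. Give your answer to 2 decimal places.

Ratio total = 4. Expected counts: 128×1/4 = 32, 128×2/4 = 64, 128×1/4 = 32.
cat         O        E   (O−E)²/E
AA         28       32      0.500
Aa         64       64      0.000
aa         36       32      0.500
Sum = 1.00

1.00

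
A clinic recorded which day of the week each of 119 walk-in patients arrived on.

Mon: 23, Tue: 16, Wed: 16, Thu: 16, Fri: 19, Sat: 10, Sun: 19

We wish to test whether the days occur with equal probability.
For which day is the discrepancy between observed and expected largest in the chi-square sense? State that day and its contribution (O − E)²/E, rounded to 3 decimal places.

Expected count for each of the 7 categories: 119/7 = 17.
χ² = (23−17)²/17 + (16−17)²/17 + (16−17)²/17 + (16−17)²/17 + (19−17)²/17 + (10−17)²/17 + (19−17)²/17
   = 2.1176 + 0.0588 + 0.0588 + 0.0588 + 0.2353 + 2.8824 + 0.2353
The largest term is for Sat: 2.882.

Sat, 2.882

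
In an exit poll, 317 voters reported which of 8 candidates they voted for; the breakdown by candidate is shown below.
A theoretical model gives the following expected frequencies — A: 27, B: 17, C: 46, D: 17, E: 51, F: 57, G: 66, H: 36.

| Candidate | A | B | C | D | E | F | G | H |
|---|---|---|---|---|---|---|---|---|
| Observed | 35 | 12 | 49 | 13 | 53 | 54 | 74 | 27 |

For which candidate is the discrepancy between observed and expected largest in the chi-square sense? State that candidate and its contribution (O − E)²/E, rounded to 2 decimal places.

A, 2.37

χ² = (35−27)²/27 + (12−17)²/17 + (49−46)²/46 + (13−17)²/17 + (53−51)²/51 + (54−57)²/57 + (74−66)²/66 + (27−36)²/36
   = 2.370 + 1.471 + 0.196 + 0.941 + 0.078 + 0.158 + 0.970 + 2.250
The largest term is for A: 2.37.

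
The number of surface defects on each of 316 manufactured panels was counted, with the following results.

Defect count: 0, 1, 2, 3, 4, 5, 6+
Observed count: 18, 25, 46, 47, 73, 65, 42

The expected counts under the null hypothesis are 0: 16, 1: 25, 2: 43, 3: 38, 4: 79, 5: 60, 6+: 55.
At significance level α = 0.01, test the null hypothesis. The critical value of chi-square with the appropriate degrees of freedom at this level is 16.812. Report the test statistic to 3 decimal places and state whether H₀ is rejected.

χ² = (18−16)²/16 + (25−25)²/25 + (46−43)²/43 + (47−38)²/38 + (73−79)²/79 + (65−60)²/60 + (42−55)²/55
   = 0.2500 + 0.0000 + 0.2093 + 2.1316 + 0.4557 + 0.4167 + 3.0727
Sum = 6.536
df = 6. Since 6.536 < 16.812, we do not reject H₀.

6.536; do not reject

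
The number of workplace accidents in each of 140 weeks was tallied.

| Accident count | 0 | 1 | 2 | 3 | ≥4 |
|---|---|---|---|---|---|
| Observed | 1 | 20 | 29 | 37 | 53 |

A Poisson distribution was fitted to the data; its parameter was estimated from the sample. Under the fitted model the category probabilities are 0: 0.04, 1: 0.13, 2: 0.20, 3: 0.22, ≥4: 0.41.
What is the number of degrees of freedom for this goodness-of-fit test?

There are k = 5 categories and 1 parameter estimated from the data, so df = 5 − 1 − 1 = 3.

3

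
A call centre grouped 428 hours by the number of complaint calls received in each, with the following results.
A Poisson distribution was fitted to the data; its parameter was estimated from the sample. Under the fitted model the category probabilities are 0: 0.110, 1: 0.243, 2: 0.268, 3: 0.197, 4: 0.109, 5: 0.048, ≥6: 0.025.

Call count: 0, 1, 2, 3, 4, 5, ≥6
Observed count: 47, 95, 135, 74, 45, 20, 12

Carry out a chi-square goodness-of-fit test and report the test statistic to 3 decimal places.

Expected counts E_i = n·p_i: 428×0.110 = 47.08, 428×0.243 = 104.004, 428×0.268 = 114.704, 428×0.197 = 84.316, 428×0.109 = 46.652, 428×0.048 = 20.544, 428×0.025 = 10.7.
cat         O        E   (O−E)²/E
0          47    47.08     0.0001
1          95  104.004     0.7795
2         135  114.704     3.5912
3          74   84.316     1.2622
4          45   46.652     0.0585
5          20   20.544     0.0144
≥6         12     10.7     0.1579
Sum = 5.864

5.864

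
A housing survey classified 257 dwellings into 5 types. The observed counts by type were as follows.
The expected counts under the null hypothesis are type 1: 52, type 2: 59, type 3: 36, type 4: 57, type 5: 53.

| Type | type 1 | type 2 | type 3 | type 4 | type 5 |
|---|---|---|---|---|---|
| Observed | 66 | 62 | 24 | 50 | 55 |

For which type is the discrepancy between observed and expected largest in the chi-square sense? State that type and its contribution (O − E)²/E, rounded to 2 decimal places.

type 3, 4.00

χ² = (66−52)²/52 + (62−59)²/59 + (24−36)²/36 + (50−57)²/57 + (55−53)²/53
   = 3.769 + 0.153 + 4.000 + 0.860 + 0.075
The largest term is for type 3: 4.00.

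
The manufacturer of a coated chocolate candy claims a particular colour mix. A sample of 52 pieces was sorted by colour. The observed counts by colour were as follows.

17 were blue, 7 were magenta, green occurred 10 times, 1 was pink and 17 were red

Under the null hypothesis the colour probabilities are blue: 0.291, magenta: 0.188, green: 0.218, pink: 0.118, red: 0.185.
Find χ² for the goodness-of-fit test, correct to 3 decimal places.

Expected counts E_i = n·p_i: 52×0.291 = 15.132, 52×0.188 = 9.776, 52×0.218 = 11.336, 52×0.118 = 6.136, 52×0.185 = 9.62.
χ² = (17−15.132)²/15.132 + (7−9.776)²/9.776 + (10−11.336)²/11.336 + (1−6.136)²/6.136 + (17−9.62)²/9.62
   = 0.2306 + 0.7883 + 0.1575 + 4.2990 + 5.6616
Sum = 11.137

11.137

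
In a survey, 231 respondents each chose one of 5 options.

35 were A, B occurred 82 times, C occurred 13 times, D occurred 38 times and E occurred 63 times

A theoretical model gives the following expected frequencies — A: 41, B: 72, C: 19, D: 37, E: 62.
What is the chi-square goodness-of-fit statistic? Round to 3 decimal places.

4.205

cat         O        E   (O−E)²/E
A          35       41     0.8780
B          82       72     1.3889
C          13       19     1.8947
D          38       37     0.0270
E          63       62     0.0161
Sum = 4.205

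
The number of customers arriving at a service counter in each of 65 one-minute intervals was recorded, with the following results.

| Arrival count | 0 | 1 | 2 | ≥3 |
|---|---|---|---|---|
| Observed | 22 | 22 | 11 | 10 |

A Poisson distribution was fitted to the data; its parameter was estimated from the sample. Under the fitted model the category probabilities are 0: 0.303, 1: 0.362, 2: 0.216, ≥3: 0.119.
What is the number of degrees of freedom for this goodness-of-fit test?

2

There are k = 4 categories and 1 parameter estimated from the data, so df = 4 − 1 − 1 = 2.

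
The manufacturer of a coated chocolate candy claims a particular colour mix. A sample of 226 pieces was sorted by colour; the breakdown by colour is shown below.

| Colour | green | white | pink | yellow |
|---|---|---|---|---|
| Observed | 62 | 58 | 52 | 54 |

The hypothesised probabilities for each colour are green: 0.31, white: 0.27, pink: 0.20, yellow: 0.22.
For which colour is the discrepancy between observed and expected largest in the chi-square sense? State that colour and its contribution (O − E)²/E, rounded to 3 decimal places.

Expected counts E_i = n·p_i: 226×0.31 = 70.06, 226×0.27 = 61.02, 226×0.20 = 45.2, 226×0.22 = 49.72.
χ² = (62−70.06)²/70.06 + (58−61.02)²/61.02 + (52−45.2)²/45.2 + (54−49.72)²/49.72
   = 0.9273 + 0.1495 + 1.0230 + 0.3684
The largest term is for pink: 1.023.

pink, 1.023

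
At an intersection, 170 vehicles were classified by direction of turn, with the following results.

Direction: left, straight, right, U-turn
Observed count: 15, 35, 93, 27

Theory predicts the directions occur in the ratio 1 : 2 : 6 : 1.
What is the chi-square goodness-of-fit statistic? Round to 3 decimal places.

Ratio total = 10. Expected counts: 170×1/10 = 17, 170×2/10 = 34, 170×6/10 = 102, 170×1/10 = 17.
left: (15 − 17)²/17 = 4/17 = 0.2353
straight: (35 − 34)²/34 = 1/34 = 0.0294
right: (93 − 102)²/102 = 81/102 = 0.7941
U-turn: (27 − 17)²/17 = 100/17 = 5.8824
Sum = 6.941

6.941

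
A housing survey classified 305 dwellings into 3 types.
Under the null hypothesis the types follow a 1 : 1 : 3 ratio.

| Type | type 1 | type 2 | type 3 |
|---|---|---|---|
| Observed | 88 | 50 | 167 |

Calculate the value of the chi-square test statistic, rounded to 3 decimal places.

15.333

Ratio total = 5. Expected counts: 305×1/5 = 61, 305×1/5 = 61, 305×3/5 = 183.
cat         O        E   (O−E)²/E
type 1     88       61    11.9508
type 2     50       61     1.9836
type 3    167      183     1.3989
Sum = 15.333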